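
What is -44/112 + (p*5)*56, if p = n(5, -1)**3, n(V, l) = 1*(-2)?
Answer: -62731/28 ≈ -2240.4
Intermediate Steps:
n(V, l) = -2
p = -8 (p = (-2)**3 = -8)
-44/112 + (p*5)*56 = -44/112 - 8*5*56 = -44*1/112 - 40*56 = -11/28 - 2240 = -62731/28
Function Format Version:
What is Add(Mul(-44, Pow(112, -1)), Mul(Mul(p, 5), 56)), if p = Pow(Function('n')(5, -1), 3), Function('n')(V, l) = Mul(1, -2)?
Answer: Rational(-62731, 28) ≈ -2240.4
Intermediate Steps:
Function('n')(V, l) = -2
p = -8 (p = Pow(-2, 3) = -8)
Add(Mul(-44, Pow(112, -1)), Mul(Mul(p, 5), 56)) = Add(Mul(-44, Pow(112, -1)), Mul(Mul(-8, 5), 56)) = Add(Mul(-44, Rational(1, 112)), Mul(-40, 56)) = Add(Rational(-11, 28), -2240) = Rational(-62731, 28)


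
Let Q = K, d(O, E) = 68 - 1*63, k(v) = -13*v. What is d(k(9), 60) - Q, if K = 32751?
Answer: -32746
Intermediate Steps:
d(O, E) = 5 (d(O, E) = 68 - 63 = 5)
Q = 32751
d(k(9), 60) - Q = 5 - 1*32751 = 5 - 32751 = -32746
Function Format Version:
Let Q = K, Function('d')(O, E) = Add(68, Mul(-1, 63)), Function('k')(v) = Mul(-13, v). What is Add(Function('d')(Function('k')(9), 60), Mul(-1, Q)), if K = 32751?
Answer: -32746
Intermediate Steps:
Function('d')(O, E) = 5 (Function('d')(O, E) = Add(68, -63) = 5)
Q = 32751
Add(Function('d')(Function('k')(9), 60), Mul(-1, Q)) = Add(5, Mul(-1, 32751)) = Add(5, -32751) = -32746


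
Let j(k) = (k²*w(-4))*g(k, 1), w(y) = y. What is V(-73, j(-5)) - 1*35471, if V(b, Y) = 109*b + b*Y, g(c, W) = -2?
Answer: -58028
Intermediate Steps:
j(k) = 8*k² (j(k) = (k²*(-4))*(-2) = -4*k²*(-2) = 8*k²)
V(b, Y) = 109*b + Y*b
V(-73, j(-5)) - 1*35471 = -73*(109 + 8*(-5)²) - 1*35471 = -73*(109 + 8*25) - 35471 = -73*(109 + 200) - 35471 = -73*309 - 35471 = -22557 - 35471 = -58028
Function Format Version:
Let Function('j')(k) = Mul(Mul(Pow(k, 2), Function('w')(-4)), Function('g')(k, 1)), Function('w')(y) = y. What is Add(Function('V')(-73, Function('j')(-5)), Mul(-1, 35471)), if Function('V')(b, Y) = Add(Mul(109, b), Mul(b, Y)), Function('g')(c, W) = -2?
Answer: -58028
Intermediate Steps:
Function('j')(k) = Mul(8, Pow(k, 2)) (Function('j')(k) = Mul(Mul(Pow(k, 2), -4), -2) = Mul(Mul(-4, Pow(k, 2)), -2) = Mul(8, Pow(k, 2)))
Function('V')(b, Y) = Add(Mul(109, b), Mul(Y, b))
Add(Function('V')(-73, Function('j')(-5)), Mul(-1, 35471)) = Add(Mul(-73, Add(109, Mul(8, Pow(-5, 2)))), Mul(-1, 35471)) = Add(Mul(-73, Add(109, Mul(8, 25))), -35471) = Add(Mul(-73, Add(109, 200)), -35471) = Add(Mul(-73, 309), -35471) = Add(-22557, -35471) = -58028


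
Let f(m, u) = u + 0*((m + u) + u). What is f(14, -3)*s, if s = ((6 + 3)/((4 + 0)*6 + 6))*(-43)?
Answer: 387/10 ≈ 38.700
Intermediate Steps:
f(m, u) = u (f(m, u) = u + 0*(m + 2*u) = u + 0 = u)
s = -129/10 (s = (9/(4*6 + 6))*(-43) = (9/(24 + 6))*(-43) = (9/30)*(-43) = (9*(1/30))*(-43) = (3/10)*(-43) = -129/10 ≈ -12.900)
f(14, -3)*s = -3*(-129/10) = 387/10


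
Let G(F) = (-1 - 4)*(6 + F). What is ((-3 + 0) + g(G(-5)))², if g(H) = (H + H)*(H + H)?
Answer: 9409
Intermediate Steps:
G(F) = -30 - 5*F (G(F) = -5*(6 + F) = -30 - 5*F)
g(H) = 4*H² (g(H) = (2*H)*(2*H) = 4*H²)
((-3 + 0) + g(G(-5)))² = ((-3 + 0) + 4*(-30 - 5*(-5))²)² = (-3 + 4*(-30 + 25)²)² = (-3 + 4*(-5)²)² = (-3 + 4*25)² = (-3 + 100)² = 97² = 9409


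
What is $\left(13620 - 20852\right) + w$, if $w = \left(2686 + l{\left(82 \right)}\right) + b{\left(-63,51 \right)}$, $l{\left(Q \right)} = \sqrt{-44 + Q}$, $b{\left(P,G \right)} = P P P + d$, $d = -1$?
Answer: $-254594 + \sqrt{38} \approx -2.5459 \cdot 10^{5}$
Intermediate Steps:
$b{\left(P,G \right)} = -1 + P^{3}$ ($b{\left(P,G \right)} = P P P - 1 = P^{2} P - 1 = P^{3} - 1 = -1 + P^{3}$)
$w = -247362 + \sqrt{38}$ ($w = \left(2686 + \sqrt{-44 + 82}\right) + \left(-1 + \left(-63\right)^{3}\right) = \left(2686 + \sqrt{38}\right) - 250048 = -247362 + \sqrt{38} \approx -2.4736 \cdot 10^{5}$)
$\left(13620 - 20852\right) + w = \left(13620 - 20852\right) - \left(247362 - \sqrt{38}\right) = -7232 - \left(247362 - \sqrt{38}\right) = -254594 + \sqrt{38}$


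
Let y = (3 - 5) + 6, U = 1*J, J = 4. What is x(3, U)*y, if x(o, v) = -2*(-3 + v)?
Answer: -8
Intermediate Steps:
U = 4 (U = 1*4 = 4)
x(o, v) = 6 - 2*v
y = 4 (y = -2 + 6 = 4)
x(3, U)*y = (6 - 2*4)*4 = (6 - 8)*4 = -2*4 = -8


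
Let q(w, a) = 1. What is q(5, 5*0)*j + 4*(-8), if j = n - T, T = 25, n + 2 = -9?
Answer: -68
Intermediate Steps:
n = -11 (n = -2 - 9 = -11)
j = -36 (j = -11 - 1*25 = -11 - 25 = -36)
q(5, 5*0)*j + 4*(-8) = 1*(-36) + 4*(-8) = -36 - 32 = -68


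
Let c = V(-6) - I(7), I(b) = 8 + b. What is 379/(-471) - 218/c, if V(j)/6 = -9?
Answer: 8503/3611 ≈ 2.3547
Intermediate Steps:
V(j) = -54 (V(j) = 6*(-9) = -54)
c = -69 (c = -54 - (8 + 7) = -54 - 1*15 = -54 - 15 = -69)
379/(-471) - 218/c = 379/(-471) - 218/(-69) = 379*(-1/471) - 218*(-1/69) = -379/471 + 218/69 = 8503/3611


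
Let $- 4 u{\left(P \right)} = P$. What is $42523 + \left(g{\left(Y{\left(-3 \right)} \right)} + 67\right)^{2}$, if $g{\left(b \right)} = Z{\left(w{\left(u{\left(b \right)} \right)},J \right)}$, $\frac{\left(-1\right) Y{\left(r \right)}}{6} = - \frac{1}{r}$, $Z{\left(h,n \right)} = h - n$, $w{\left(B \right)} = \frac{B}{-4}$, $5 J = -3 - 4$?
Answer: $\frac{75495161}{1600} \approx 47185.0$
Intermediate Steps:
$u{\left(P \right)} = - \frac{P}{4}$
$J = - \frac{7}{5}$ ($J = \frac{-3 - 4}{5} = \frac{1}{5} \left(-7\right) = - \frac{7}{5} \approx -1.4$)
$w{\left(B \right)} = - \frac{B}{4}$ ($w{\left(B \right)} = B \left(- \frac{1}{4}\right) = - \frac{B}{4}$)
$Y{\left(r \right)} = \frac{6}{r}$ ($Y{\left(r \right)} = - 6 \left(- \frac{1}{r}\right) = \frac{6}{r}$)
$g{\left(b \right)} = \frac{7}{5} + \frac{b}{16}$ ($g{\left(b \right)} = - \frac{\left(- \frac{1}{4}\right) b}{4} - - \frac{7}{5} = \frac{b}{16} + \frac{7}{5} = \frac{7}{5} + \frac{b}{16}$)
$42523 + \left(g{\left(Y{\left(-3 \right)} \right)} + 67\right)^{2} = 42523 + \left(\left(\frac{7}{5} + \frac{6 \frac{1}{-3}}{16}\right) + 67\right)^{2} = 42523 + \left(\left(\frac{7}{5} + \frac{6 \left(- \frac{1}{3}\right)}{16}\right) + 67\right)^{2} = 42523 + \left(\left(\frac{7}{5} + \frac{1}{16} \left(-2\right)\right) + 67\right)^{2} = 42523 + \left(\left(\frac{7}{5} - \frac{1}{8}\right) + 67\right)^{2} = 42523 + \left(\frac{51}{40} + 67\right)^{2} = 42523 + \left(\frac{2731}{40}\right)^{2} = 42523 + \frac{7458361}{1600} = \frac{75495161}{1600}$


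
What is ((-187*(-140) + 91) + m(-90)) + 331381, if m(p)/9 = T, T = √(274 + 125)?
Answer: 357652 + 9*√399 ≈ 3.5783e+5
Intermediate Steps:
T = √399 ≈ 19.975
m(p) = 9*√399
((-187*(-140) + 91) + m(-90)) + 331381 = ((-187*(-140) + 91) + 9*√399) + 331381 = ((26180 + 91) + 9*√399) + 331381 = (26271 + 9*√399) + 331381 = 357652 + 9*√399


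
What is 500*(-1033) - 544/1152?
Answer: -18594017/36 ≈ -5.1650e+5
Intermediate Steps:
500*(-1033) - 544/1152 = -516500 - 544*1/1152 = -516500 - 17/36 = -18594017/36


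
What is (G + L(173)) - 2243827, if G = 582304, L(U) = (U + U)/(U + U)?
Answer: -1661522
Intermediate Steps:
L(U) = 1 (L(U) = (2*U)/((2*U)) = (2*U)*(1/(2*U)) = 1)
(G + L(173)) - 2243827 = (582304 + 1) - 2243827 = 582305 - 2243827 = -1661522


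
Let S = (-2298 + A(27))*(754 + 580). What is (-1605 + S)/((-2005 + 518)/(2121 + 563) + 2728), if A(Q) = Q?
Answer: -903947044/813385 ≈ -1111.3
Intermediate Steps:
S = -3029514 (S = (-2298 + 27)*(754 + 580) = -2271*1334 = -3029514)
(-1605 + S)/((-2005 + 518)/(2121 + 563) + 2728) = (-1605 - 3029514)/((-2005 + 518)/(2121 + 563) + 2728) = -3031119/(-1487/2684 + 2728) = -3031119/7320465/2684 = -3031119*2684/7320465 = -903947044/813385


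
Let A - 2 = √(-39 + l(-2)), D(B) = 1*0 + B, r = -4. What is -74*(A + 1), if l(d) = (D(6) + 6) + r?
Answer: -222 - 74*I*√31 ≈ -222.0 - 412.01*I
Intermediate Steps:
D(B) = B (D(B) = 0 + B = B)
l(d) = 8 (l(d) = (6 + 6) - 4 = 12 - 4 = 8)
A = 2 + I*√31 (A = 2 + √(-39 + 8) = 2 + √(-31) = 2 + I*√31 ≈ 2.0 + 5.5678*I)
-74*(A + 1) = -74*((2 + I*√31) + 1) = -74*(3 + I*√31) = -222 - 74*I*√31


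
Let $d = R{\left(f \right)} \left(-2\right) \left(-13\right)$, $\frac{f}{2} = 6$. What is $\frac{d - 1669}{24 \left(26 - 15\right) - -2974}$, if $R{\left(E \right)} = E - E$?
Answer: $- \frac{1669}{3238} \approx -0.51544$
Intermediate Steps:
$f = 12$ ($f = 2 \cdot 6 = 12$)
$R{\left(E \right)} = 0$
$d = 0$ ($d = 0 \left(-2\right) \left(-13\right) = 0 \left(-13\right) = 0$)
$\frac{d - 1669}{24 \left(26 - 15\right) - -2974} = \frac{0 - 1669}{24 \left(26 - 15\right) - -2974} = - \frac{1669}{24 \cdot 11 + 2974} = - \frac{1669}{264 + 2974} = - \frac{1669}{3238}$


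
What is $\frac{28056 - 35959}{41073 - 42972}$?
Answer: $\frac{7903}{1899} \approx 4.1617$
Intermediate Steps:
$\frac{28056 - 35959}{41073 - 42972} = - \frac{7903}{-1899} = \left(-7903\right) \left(- \frac{1}{1899}\right) = \frac{7903}{1899}$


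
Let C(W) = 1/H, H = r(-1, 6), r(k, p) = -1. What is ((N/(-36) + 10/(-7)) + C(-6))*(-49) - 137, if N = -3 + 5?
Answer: -275/18 ≈ -15.278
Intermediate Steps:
H = -1
N = 2
C(W) = -1 (C(W) = 1/(-1) = -1)
((N/(-36) + 10/(-7)) + C(-6))*(-49) - 137 = ((2/(-36) + 10/(-7)) - 1)*(-49) - 137 = ((2*(-1/36) + 10*(-1/7)) - 1)*(-49) - 137 = ((-1/18 - 10/7) - 1)*(-49) - 137 = (-187/126 - 1)*(-49) - 137 = -313/126*(-49) - 137 = 2191/18 - 137 = -275/18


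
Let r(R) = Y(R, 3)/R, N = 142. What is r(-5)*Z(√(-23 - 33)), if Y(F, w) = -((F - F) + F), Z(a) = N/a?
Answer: 71*I*√14/14 ≈ 18.976*I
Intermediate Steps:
Z(a) = 142/a
Y(F, w) = -F (Y(F, w) = -(0 + F) = -F)
r(R) = -1 (r(R) = (-R)/R = -1)
r(-5)*Z(√(-23 - 33)) = -142/(√(-23 - 33)) = -142/(√(-56)) = -142/(2*I*√14) = -142*(-I*√14/28) = -(-71)*I*√14/14 = 71*I*√14/14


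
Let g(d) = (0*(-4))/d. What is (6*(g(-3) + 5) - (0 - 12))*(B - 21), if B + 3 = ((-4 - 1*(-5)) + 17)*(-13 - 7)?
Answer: -16128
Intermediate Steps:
g(d) = 0 (g(d) = 0/d = 0)
B = -363 (B = -3 + ((-4 - 1*(-5)) + 17)*(-13 - 7) = -3 + ((-4 + 5) + 17)*(-20) = -3 + (1 + 17)*(-20) = -3 + 18*(-20) = -3 - 360 = -363)
(6*(g(-3) + 5) - (0 - 12))*(B - 21) = (6*(0 + 5) - (0 - 12))*(-363 - 21) = (6*5 - 1*(-12))*(-384) = (30 + 12)*(-384) = 42*(-384) = -16128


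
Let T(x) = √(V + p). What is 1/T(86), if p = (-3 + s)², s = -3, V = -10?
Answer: √26/26 ≈ 0.19612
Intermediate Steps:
p = 36 (p = (-3 - 3)² = (-6)² = 36)
T(x) = √26 (T(x) = √(-10 + 36) = √26)
1/T(86) = 1/(√26) = √26/26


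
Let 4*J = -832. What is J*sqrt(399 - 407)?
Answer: -416*I*sqrt(2) ≈ -588.31*I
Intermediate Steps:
J = -208 (J = (1/4)*(-832) = -208)
J*sqrt(399 - 407) = -208*sqrt(399 - 407) = -416*I*sqrt(2)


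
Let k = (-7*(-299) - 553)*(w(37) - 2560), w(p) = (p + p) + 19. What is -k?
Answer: 3799180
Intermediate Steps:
w(p) = 19 + 2*p (w(p) = 2*p + 19 = 19 + 2*p)
k = -3799180 (k = (-7*(-299) - 553)*((19 + 2*37) - 2560) = (2093 - 553)*((19 + 74) - 2560) = 1540*(93 - 2560) = 1540*(-2467) = -3799180)
-k = -1*(-3799180) = 3799180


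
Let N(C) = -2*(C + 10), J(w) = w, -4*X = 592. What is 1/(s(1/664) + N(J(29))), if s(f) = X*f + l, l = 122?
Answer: 166/7267 ≈ 0.022843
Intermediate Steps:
X = -148 (X = -¼*592 = -148)
N(C) = -20 - 2*C (N(C) = -2*(10 + C) = -20 - 2*C)
s(f) = 122 - 148*f (s(f) = -148*f + 122 = 122 - 148*f)
1/(s(1/664) + N(J(29))) = 1/((122 - 148/664) + (-20 - 2*29)) = 1/((122 - 148*1/664) + (-20 - 58)) = 1/((122 - 37/166) - 78) = 1/(20215/166 - 78) = 1/(7267/166) = 166/7267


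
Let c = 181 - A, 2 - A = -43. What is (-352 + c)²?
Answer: 46656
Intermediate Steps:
A = 45 (A = 2 - 1*(-43) = 2 + 43 = 45)
c = 136 (c = 181 - 1*45 = 181 - 45 = 136)
(-352 + c)² = (-352 + 136)² = (-216)² = 46656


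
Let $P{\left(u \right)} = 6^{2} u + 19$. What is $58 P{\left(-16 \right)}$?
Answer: $-32306$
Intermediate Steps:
$P{\left(u \right)} = 19 + 36 u$ ($P{\left(u \right)} = 36 u + 19 = 19 + 36 u$)
$58 P{\left(-16 \right)} = 58 \left(19 + 36 \left(-16\right)\right) = 58 \left(19 - 576\right) = 58 \left(-557\right) = -32306$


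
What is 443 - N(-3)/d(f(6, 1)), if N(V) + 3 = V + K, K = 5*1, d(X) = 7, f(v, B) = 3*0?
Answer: 3102/7 ≈ 443.14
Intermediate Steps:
f(v, B) = 0
K = 5
N(V) = 2 + V (N(V) = -3 + (V + 5) = -3 + (5 + V) = 2 + V)
443 - N(-3)/d(f(6, 1)) = 443 - (2 - 3)/7 = 443 - (-1)/7 = 443 - 1*(-⅐) = 443 + ⅐ = 3102/7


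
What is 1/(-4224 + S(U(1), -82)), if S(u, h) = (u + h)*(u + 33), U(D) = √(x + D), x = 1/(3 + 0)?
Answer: -31179/216014492 + 147*√3/216014492 ≈ -0.00014316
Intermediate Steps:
x = ⅓ (x = 1/3 = ⅓ ≈ 0.33333)
U(D) = √(⅓ + D)
S(u, h) = (33 + u)*(h + u) (S(u, h) = (h + u)*(33 + u) = (33 + u)*(h + u))
1/(-4224 + S(U(1), -82)) = 1/(-4224 + ((√(3 + 9*1)/3)² + 33*(-82) + 33*(√(3 + 9*1)/3) - 82*√(3 + 9*1)/3)) = 1/(-4224 + ((√(3 + 9)/3)² - 2706 + 33*(√(3 + 9)/3) - 82*√(3 + 9)/3)) = 1/(-4224 + ((√12/3)² - 2706 + 33*(√12/3) - 82*√12/3)) = 1/(-4224 + (((2*√3)/3)² - 2706 + 33*((2*√3)/3) - 82*2*√3/3)) = 1/(-4224 + ((2*√3/3)² - 2706 + 33*(2*√3/3) - 164*√3/3)) = 1/(-4224 + (4/3 - 2706 + 22*√3 - 164*√3/3)) = 1/(-4224 + (-8114/3 - 98*√3/3)) = 1/(-20786/3 - 98*√3/3)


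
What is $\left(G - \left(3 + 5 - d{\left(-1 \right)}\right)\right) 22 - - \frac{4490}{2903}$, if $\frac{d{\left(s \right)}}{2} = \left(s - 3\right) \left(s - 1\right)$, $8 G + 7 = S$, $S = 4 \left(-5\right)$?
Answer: $\frac{1199481}{11612} \approx 103.3$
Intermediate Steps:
$S = -20$
$G = - \frac{27}{8}$ ($G = - \frac{7}{8} + \frac{1}{8} \left(-20\right) = - \frac{7}{8} - \frac{5}{2} = - \frac{27}{8} \approx -3.375$)
$d{\left(s \right)} = 2 \left(-1 + s\right) \left(-3 + s\right)$ ($d{\left(s \right)} = 2 \left(s - 3\right) \left(s - 1\right) = 2 \left(-3 + s\right) \left(-1 + s\right) = 2 \left(-1 + s\right) \left(-3 + s\right)$)
$\left(G - \left(3 + 5 - d{\left(-1 \right)}\right)\right) 22 - - \frac{4490}{2903} = \left(- \frac{27}{8} + \left(\left(6 - -8 + 2 \left(-1\right)^{2}\right) - \left(3 - -5\right)\right)\right) 22 - - \frac{4490}{2903} = \left(- \frac{27}{8} + \left(\left(6 + 8 + 2 \cdot 1\right) - \left(3 + 5\right)\right)\right) 22 - \left(-4490\right) \frac{1}{2903} = \left(- \frac{27}{8} + \left(\left(6 + 8 + 2\right) - 8\right)\right) 22 - - \frac{4490}{2903} = \left(- \frac{27}{8} + \left(16 - 8\right)\right) 22 + \frac{4490}{2903} = \left(- \frac{27}{8} + 8\right) 22 + \frac{4490}{2903} = \frac{37}{8} \cdot 22 + \frac{4490}{2903} = \frac{407}{4} + \frac{4490}{2903} = \frac{1199481}{11612}$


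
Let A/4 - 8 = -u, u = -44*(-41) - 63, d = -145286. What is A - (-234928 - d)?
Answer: 82710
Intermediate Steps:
u = 1741 (u = 1804 - 63 = 1741)
A = -6932 (A = 32 + 4*(-1*1741) = 32 + 4*(-1741) = 32 - 6964 = -6932)
A - (-234928 - d) = -6932 - (-234928 - 1*(-145286)) = -6932 - (-234928 + 145286) = -6932 - 1*(-89642) = -6932 + 89642 = 82710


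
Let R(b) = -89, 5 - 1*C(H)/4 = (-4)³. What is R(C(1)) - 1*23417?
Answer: -23506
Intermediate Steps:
C(H) = 276 (C(H) = 20 - 4*(-4)³ = 20 - 4*(-64) = 20 + 256 = 276)
R(C(1)) - 1*23417 = -89 - 1*23417 = -89 - 23417 = -23506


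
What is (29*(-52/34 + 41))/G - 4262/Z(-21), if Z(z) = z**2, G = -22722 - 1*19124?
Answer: -1017227/104958 ≈ -9.6918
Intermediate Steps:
G = -41846 (G = -22722 - 19124 = -41846)
(29*(-52/34 + 41))/G - 4262/Z(-21) = (29*(-52/34 + 41))/(-41846) - 4262/((-21)**2) = (29*(-52*1/34 + 41))*(-1/41846) - 4262/441 = (29*(-26/17 + 41))*(-1/41846) - 4262*1/441 = (29*(671/17))*(-1/41846) - 4262/441 = (19459/17)*(-1/41846) - 4262/441 = -319/11662 - 4262/441 = -1017227/104958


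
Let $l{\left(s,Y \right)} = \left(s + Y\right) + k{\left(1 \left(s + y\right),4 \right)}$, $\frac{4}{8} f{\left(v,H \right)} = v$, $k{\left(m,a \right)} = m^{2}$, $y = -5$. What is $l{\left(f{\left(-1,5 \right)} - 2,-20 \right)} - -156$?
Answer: $213$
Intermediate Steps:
$f{\left(v,H \right)} = 2 v$
$l{\left(s,Y \right)} = Y + s + \left(-5 + s\right)^{2}$ ($l{\left(s,Y \right)} = \left(s + Y\right) + \left(1 \left(s - 5\right)\right)^{2} = \left(Y + s\right) + \left(1 \left(-5 + s\right)\right)^{2} = \left(Y + s\right) + \left(-5 + s\right)^{2} = Y + s + \left(-5 + s\right)^{2}$)
$l{\left(f{\left(-1,5 \right)} - 2,-20 \right)} - -156 = \left(-20 + \left(2 \left(-1\right) - 2\right) + \left(-5 + \left(2 \left(-1\right) - 2\right)\right)^{2}\right) - -156 = \left(-20 - 4 + \left(-5 - 4\right)^{2}\right) + 156 = \left(-20 - 4 + \left(-9\right)^{2}\right) + 156 = \left(-20 - 4 + 81\right) + 156 = 57 + 156 = 213$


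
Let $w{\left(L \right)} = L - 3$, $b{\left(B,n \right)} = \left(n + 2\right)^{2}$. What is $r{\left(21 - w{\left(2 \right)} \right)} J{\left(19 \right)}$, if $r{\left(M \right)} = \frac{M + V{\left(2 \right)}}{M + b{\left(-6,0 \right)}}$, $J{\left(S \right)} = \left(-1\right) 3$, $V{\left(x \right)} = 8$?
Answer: $- \frac{45}{13} \approx -3.4615$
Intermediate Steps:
$b{\left(B,n \right)} = \left(2 + n\right)^{2}$
$w{\left(L \right)} = -3 + L$
$J{\left(S \right)} = -3$
$r{\left(M \right)} = \frac{8 + M}{4 + M}$ ($r{\left(M \right)} = \frac{M + 8}{M + \left(2 + 0\right)^{2}} = \frac{8 + M}{M + 2^{2}} = \frac{8 + M}{M + 4} = \frac{8 + M}{4 + M}$)
$r{\left(21 - w{\left(2 \right)} \right)} J{\left(19 \right)} = \frac{8 + \left(21 - \left(-3 + 2\right)\right)}{4 + \left(21 - \left(-3 + 2\right)\right)} \left(-3\right) = \frac{8 + \left(21 - -1\right)}{4 + \left(21 - -1\right)} \left(-3\right) = \frac{8 + \left(21 + 1\right)}{4 + \left(21 + 1\right)} \left(-3\right) = \frac{8 + 22}{4 + 22} \left(-3\right) = \frac{1}{26} \cdot 30 \left(-3\right) = \frac{15}{13} \left(-3\right) = - \frac{45}{13}$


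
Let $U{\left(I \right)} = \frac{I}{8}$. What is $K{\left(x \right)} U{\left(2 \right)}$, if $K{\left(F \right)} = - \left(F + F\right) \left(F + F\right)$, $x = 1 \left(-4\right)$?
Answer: $-16$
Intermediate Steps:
$U{\left(I \right)} = \frac{I}{8}$ ($U{\left(I \right)} = I \frac{1}{8} = \frac{I}{8}$)
$x = -4$
$K{\left(F \right)} = - 4 F^{2}$ ($K{\left(F \right)} = - 2 F 2 F = - 4 F^{2}$)
$K{\left(x \right)} U{\left(2 \right)} = - 4 \left(-4\right)^{2} \cdot \frac{1}{8} \cdot 2 = \left(-4\right) 16 \cdot \frac{1}{4} = \left(-64\right) \frac{1}{4} = -16$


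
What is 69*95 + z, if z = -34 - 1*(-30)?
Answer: 6551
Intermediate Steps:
z = -4 (z = -34 + 30 = -4)
69*95 + z = 69*95 - 4 = 6555 - 4 = 6551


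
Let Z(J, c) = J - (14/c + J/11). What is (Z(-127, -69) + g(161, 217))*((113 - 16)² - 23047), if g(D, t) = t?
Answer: -351073942/253 ≈ -1.3876e+6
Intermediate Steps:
Z(J, c) = -14/c + 10*J/11 (Z(J, c) = J - (14/c + J*(1/11)) = J - (14/c + J/11) = J + (-14/c - J/11) = -14/c + 10*J/11)
(Z(-127, -69) + g(161, 217))*((113 - 16)² - 23047) = ((-14/(-69) + (10/11)*(-127)) + 217)*((113 - 16)² - 23047) = ((-14*(-1/69) - 1270/11) + 217)*(97² - 23047) = ((14/69 - 1270/11) + 217)*(9409 - 23047) = (-87476/759 + 217)*(-13638) = (77227/759)*(-13638) = -351073942/253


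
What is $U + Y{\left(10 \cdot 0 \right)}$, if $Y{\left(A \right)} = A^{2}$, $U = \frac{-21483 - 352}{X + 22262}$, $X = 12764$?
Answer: $- \frac{21835}{35026} \approx -0.62339$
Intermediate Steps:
$U = - \frac{21835}{35026}$ ($U = \frac{-21483 - 352}{12764 + 22262} = - \frac{21835}{35026} \approx -0.62339$)
$U + Y{\left(10 \cdot 0 \right)} = - \frac{21835}{35026} + \left(10 \cdot 0\right)^{2} = - \frac{21835}{35026} + 0^{2} = - \frac{21835}{35026} + 0 = - \frac{21835}{35026}$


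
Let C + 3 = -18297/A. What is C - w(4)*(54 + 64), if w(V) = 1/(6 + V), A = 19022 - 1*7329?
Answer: -956767/58465 ≈ -16.365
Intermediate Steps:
A = 11693 (A = 19022 - 7329 = 11693)
C = -53376/11693 (C = -3 - 18297/11693 = -53376/11693 ≈ -4.5648)
C - w(4)*(54 + 64) = -53376/11693 - (54 + 64)/(6 + 4) = -53376/11693 - 118/10 = -53376/11693 - 1*59/5 = -53376/11693 - 59/5 = -956767/58465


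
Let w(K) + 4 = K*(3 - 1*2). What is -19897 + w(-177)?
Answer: -20078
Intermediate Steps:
w(K) = -4 + K (w(K) = -4 + K*(3 - 1*2) = -4 + K*(3 - 2) = -4 + K*1 = -4 + K)
-19897 + w(-177) = -19897 + (-4 - 177) = -19897 - 181 = -20078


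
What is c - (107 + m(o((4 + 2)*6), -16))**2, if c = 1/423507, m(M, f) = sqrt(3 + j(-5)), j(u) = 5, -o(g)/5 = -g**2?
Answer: -4852119698/423507 - 428*sqrt(2) ≈ -12062.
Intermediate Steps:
o(g) = 5*g**2 (o(g) = -(-5)*g**2 = 5*g**2)
m(M, f) = 2*sqrt(2) (m(M, f) = sqrt(3 + 5) = sqrt(8) = 2*sqrt(2))
c = 1/423507 ≈ 2.3612e-6
c - (107 + m(o((4 + 2)*6), -16))**2 = 1/423507 - (107 + 2*sqrt(2))**2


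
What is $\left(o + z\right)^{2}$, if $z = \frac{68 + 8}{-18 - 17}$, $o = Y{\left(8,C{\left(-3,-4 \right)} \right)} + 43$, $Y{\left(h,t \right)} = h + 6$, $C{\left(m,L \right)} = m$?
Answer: $\frac{3682561}{1225} \approx 3006.2$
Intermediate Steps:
$Y{\left(h,t \right)} = 6 + h$
$o = 57$ ($o = \left(6 + 8\right) + 43 = 14 + 43 = 57$)
$z = - \frac{76}{35}$ ($z = \frac{76}{-35} = 76 \left(- \frac{1}{35}\right) = - \frac{76}{35} \approx -2.1714$)
$\left(o + z\right)^{2} = \left(57 - \frac{76}{35}\right)^{2} = \left(\frac{1919}{35}\right)^{2} = \frac{3682561}{1225}$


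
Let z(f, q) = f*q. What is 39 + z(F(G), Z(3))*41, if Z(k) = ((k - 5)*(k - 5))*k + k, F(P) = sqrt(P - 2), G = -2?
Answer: 39 + 1230*I ≈ 39.0 + 1230.0*I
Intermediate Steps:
F(P) = sqrt(-2 + P)
Z(k) = k + k*(-5 + k)**2 (Z(k) = ((-5 + k)*(-5 + k))*k + k = (-5 + k)**2*k + k = k*(-5 + k)**2 + k = k + k*(-5 + k)**2)
39 + z(F(G), Z(3))*41 = 39 + (sqrt(-2 - 2)*(3*(1 + (-5 + 3)**2)))*41 = 39 + (sqrt(-4)*(3*(1 + (-2)**2)))*41 = 39 + ((2*I)*(3*(1 + 4)))*41 = 39 + ((2*I)*(3*5))*41 = 39 + ((2*I)*15)*41 = 39 + (30*I)*41 = 39 + 1230*I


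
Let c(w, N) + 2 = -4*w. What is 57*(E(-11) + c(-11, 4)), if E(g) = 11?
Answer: 3021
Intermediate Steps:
c(w, N) = -2 - 4*w
57*(E(-11) + c(-11, 4)) = 57*(11 + (-2 - 4*(-11))) = 57*(11 + (-2 + 44)) = 57*(11 + 42) = 57*53 = 3021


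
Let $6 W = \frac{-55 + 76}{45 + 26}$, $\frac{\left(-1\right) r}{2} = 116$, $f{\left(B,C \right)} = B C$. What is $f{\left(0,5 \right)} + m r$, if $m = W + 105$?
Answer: $- \frac{1730372}{71} \approx -24371.0$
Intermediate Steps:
$r = -232$ ($r = \left(-2\right) 116 = -232$)
$W = \frac{7}{142}$ ($W = \frac{\left(-55 + 76\right) \frac{1}{45 + 26}}{6} = \frac{21 \cdot \frac{1}{71}}{6} = \frac{1}{6} \cdot \frac{21}{71} = \frac{7}{142} \approx 0.049296$)
$m = \frac{14917}{142}$ ($m = \frac{7}{142} + 105 = \frac{14917}{142} \approx 105.05$)
$f{\left(0,5 \right)} + m r = 0 \cdot 5 + \frac{14917}{142} \left(-232\right) = 0 - \frac{1730372}{71} = - \frac{1730372}{71}$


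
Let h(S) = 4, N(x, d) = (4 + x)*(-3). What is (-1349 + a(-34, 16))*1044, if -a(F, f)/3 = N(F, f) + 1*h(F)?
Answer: -1702764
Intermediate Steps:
N(x, d) = -12 - 3*x
a(F, f) = 24 + 9*F (a(F, f) = -3*((-12 - 3*F) + 1*4) = -3*((-12 - 3*F) + 4) = -3*(-8 - 3*F) = 24 + 9*F)
(-1349 + a(-34, 16))*1044 = (-1349 + (24 + 9*(-34)))*1044 = (-1349 + (24 - 306))*1044 = (-1349 - 282)*1044 = -1631*1044 = -1702764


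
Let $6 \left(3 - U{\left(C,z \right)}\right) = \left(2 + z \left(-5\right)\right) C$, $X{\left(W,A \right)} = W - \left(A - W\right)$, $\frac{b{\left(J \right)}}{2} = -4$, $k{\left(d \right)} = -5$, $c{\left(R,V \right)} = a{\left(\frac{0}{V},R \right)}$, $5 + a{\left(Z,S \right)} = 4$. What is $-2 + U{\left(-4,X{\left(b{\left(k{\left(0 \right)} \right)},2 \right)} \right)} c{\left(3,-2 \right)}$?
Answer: $- \frac{199}{3} \approx -66.333$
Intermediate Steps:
$a{\left(Z,S \right)} = -1$ ($a{\left(Z,S \right)} = -5 + 4 = -1$)
$c{\left(R,V \right)} = -1$
$b{\left(J \right)} = -8$ ($b{\left(J \right)} = 2 \left(-4\right) = -8$)
$X{\left(W,A \right)} = - A + 2 W$
$U{\left(C,z \right)} = 3 - \frac{C \left(2 - 5 z\right)}{6}$ ($U{\left(C,z \right)} = 3 - \frac{\left(2 + z \left(-5\right)\right) C}{6} = 3 - \frac{\left(2 - 5 z\right) C}{6} = 3 - \frac{C \left(2 - 5 z\right)}{6}$)
$-2 + U{\left(-4,X{\left(b{\left(k{\left(0 \right)} \right)},2 \right)} \right)} c{\left(3,-2 \right)} = -2 + \left(3 - - \frac{4}{3} + \frac{5}{6} \left(-4\right) \left(\left(-1\right) 2 + 2 \left(-8\right)\right)\right) \left(-1\right) = -2 + \left(3 + \frac{4}{3} + \frac{5}{6} \left(-4\right) \left(-2 - 16\right)\right) \left(-1\right) = -2 + \left(3 + \frac{4}{3} + \frac{5}{6} \left(-4\right) \left(-18\right)\right) \left(-1\right) = -2 + \left(3 + \frac{4}{3} + 60\right) \left(-1\right) = -2 + \frac{193}{3} \left(-1\right) = -2 - \frac{193}{3} = - \frac{199}{3}$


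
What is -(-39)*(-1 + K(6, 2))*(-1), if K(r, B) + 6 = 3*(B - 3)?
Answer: 390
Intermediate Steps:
K(r, B) = -15 + 3*B (K(r, B) = -6 + 3*(B - 3) = -6 + 3*(-3 + B) = -6 + (-9 + 3*B) = -15 + 3*B)
-(-39)*(-1 + K(6, 2))*(-1) = -(-39)*(-1 + (-15 + 3*2))*(-1) = -(-39)*(-1 + (-15 + 6))*(-1) = -(-39)*(-1 - 9)*(-1) = -(-39)*(-10)*(-1) = -13*30*(-1) = -390*(-1) = 390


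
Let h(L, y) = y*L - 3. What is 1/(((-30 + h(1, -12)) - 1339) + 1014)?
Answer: -1/370 ≈ -0.0027027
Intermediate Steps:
h(L, y) = -3 + L*y (h(L, y) = L*y - 3 = -3 + L*y)
1/(((-30 + h(1, -12)) - 1339) + 1014) = 1/(((-30 + (-3 + 1*(-12))) - 1339) + 1014) = 1/(((-30 + (-3 - 12)) - 1339) + 1014) = 1/(((-30 - 15) - 1339) + 1014) = 1/((-45 - 1339) + 1014) = 1/(-1384 + 1014) = 1/(-370) = -1/370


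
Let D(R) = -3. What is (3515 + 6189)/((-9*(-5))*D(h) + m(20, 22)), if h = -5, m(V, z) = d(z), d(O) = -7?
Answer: -4852/71 ≈ -68.338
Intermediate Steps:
m(V, z) = -7
(3515 + 6189)/((-9*(-5))*D(h) + m(20, 22)) = (3515 + 6189)/(-9*(-5)*(-3) - 7) = 9704/(45*(-3) - 7) = 9704/(-135 - 7) = 9704/(-142) = 9704*(-1/142) = -4852/71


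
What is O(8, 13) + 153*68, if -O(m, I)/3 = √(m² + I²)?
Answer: 10404 - 3*√233 ≈ 10358.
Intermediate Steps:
O(m, I) = -3*√(I² + m²) (O(m, I) = -3*√(m² + I²) = -3*√(I² + m²))
O(8, 13) + 153*68 = -3*√(13² + 8²) + 153*68 = -3*√(169 + 64) + 10404 = -3*√233 + 10404 = 10404 - 3*√233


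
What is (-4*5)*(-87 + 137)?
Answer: -1000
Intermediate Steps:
(-4*5)*(-87 + 137) = -20*50 = -1000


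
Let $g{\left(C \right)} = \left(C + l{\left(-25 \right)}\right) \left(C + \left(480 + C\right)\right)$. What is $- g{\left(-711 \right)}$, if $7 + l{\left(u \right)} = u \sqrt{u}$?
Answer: $-676356 - 117750 i \approx -6.7636 \cdot 10^{5} - 1.1775 \cdot 10^{5} i$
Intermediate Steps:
$l{\left(u \right)} = -7 + u^{\frac{3}{2}}$ ($l{\left(u \right)} = -7 + u \sqrt{u} = -7 + u^{\frac{3}{2}}$)
$g{\left(C \right)} = \left(480 + 2 C\right) \left(-7 + C - 125 i\right)$ ($g{\left(C \right)} = \left(C - \left(7 - \left(-25\right)^{\frac{3}{2}}\right)\right) \left(C + \left(480 + C\right)\right) = \left(C - \left(7 + 125 i\right)\right) \left(480 + 2 C\right) = \left(-7 + C - 125 i\right) \left(480 + 2 C\right) = \left(480 + 2 C\right) \left(-7 + C - 125 i\right)$)
$- g{\left(-711 \right)} = - (-3360 - 60000 i + 2 \left(-711\right)^{2} + 2 \left(-711\right) \left(233 - 125 i\right)) = - (-3360 - 60000 i + 2 \cdot 505521 - \left(331326 - 177750 i\right)) = - (-3360 - 60000 i + 1011042 - \left(331326 - 177750 i\right)) = - (676356 + 117750 i) = -676356 - 117750 i$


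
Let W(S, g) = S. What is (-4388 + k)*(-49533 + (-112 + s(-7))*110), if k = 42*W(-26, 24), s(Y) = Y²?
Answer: 309417240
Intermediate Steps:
k = -1092 (k = 42*(-26) = -1092)
(-4388 + k)*(-49533 + (-112 + s(-7))*110) = (-4388 - 1092)*(-49533 + (-112 + (-7)²)*110) = -5480*(-49533 + (-112 + 49)*110) = -5480*(-49533 - 63*110) = -5480*(-49533 - 6930) = -5480*(-56463) = 309417240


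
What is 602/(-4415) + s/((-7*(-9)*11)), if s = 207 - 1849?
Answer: -7666616/3059595 ≈ -2.5058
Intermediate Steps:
s = -1642
602/(-4415) + s/((-7*(-9)*11)) = 602/(-4415) - 1642/(-7*(-9)*11) = 602*(-1/4415) - 1642/(63*11) = -602/4415 - 1642/693 = -7666616/3059595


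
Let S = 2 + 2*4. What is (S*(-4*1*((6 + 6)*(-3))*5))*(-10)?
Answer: -72000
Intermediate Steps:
S = 10 (S = 2 + 8 = 10)
(S*(-4*1*((6 + 6)*(-3))*5))*(-10) = (10*(-4*1*((6 + 6)*(-3))*5))*(-10) = (10*(-4*1*(12*(-3))*5))*(-10) = (10*(-4*1*(-36)*5))*(-10) = (10*(-(-144)*5))*(-10) = (10*(-4*(-180)))*(-10) = (10*720)*(-10) = 7200*(-10) = -72000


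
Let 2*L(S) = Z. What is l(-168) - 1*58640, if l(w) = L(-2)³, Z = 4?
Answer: -58632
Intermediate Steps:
L(S) = 2 (L(S) = (½)*4 = 2)
l(w) = 8 (l(w) = 2³ = 8)
l(-168) - 1*58640 = 8 - 1*58640 = 8 - 58640 = -58632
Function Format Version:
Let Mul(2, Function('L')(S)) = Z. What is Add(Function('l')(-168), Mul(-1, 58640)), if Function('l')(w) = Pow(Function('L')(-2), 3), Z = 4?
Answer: -58632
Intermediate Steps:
Function('L')(S) = 2 (Function('L')(S) = Mul(Rational(1, 2), 4) = 2)
Function('l')(w) = 8 (Function('l')(w) = Pow(2, 3) = 8)
Add(Function('l')(-168), Mul(-1, 58640)) = Add(8, Mul(-1, 58640)) = Add(8, -58640) = -58632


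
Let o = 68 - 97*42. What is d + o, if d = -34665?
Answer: -38671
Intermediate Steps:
o = -4006 (o = 68 - 4074 = -4006)
d + o = -34665 - 4006 = -38671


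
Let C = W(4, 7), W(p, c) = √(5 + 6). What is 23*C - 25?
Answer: -25 + 23*√11 ≈ 51.282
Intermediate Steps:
W(p, c) = √11
C = √11 ≈ 3.3166
23*C - 25 = 23*√11 - 25 = -25 + 23*√11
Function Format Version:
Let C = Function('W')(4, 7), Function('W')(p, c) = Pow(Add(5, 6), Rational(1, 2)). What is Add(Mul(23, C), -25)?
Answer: Add(-25, Mul(23, Pow(11, Rational(1, 2)))) ≈ 51.282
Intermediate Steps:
Function('W')(p, c) = Pow(11, Rational(1, 2))
C = Pow(11, Rational(1, 2)) ≈ 3.3166
Add(Mul(23, C), -25) = Add(Mul(23, Pow(11, Rational(1, 2))), -25) = Add(-25, Mul(23, Pow(11, Rational(1, 2))))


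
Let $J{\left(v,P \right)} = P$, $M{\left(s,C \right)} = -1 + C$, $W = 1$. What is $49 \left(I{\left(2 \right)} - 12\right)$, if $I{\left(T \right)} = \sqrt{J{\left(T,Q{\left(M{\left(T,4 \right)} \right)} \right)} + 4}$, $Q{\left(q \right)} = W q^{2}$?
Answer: $-588 + 49 \sqrt{13} \approx -411.33$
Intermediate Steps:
$Q{\left(q \right)} = q^{2}$ ($Q{\left(q \right)} = 1 q^{2} = q^{2}$)
$I{\left(T \right)} = \sqrt{13}$ ($I{\left(T \right)} = \sqrt{\left(-1 + 4\right)^{2} + 4} = \sqrt{3^{2} + 4} = \sqrt{9 + 4} = \sqrt{13}$)
$49 \left(I{\left(2 \right)} - 12\right) = 49 \left(\sqrt{13} - 12\right) = 49 \left(-12 + \sqrt{13}\right) = -588 + 49 \sqrt{13}$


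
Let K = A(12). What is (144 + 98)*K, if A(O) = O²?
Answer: 34848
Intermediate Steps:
K = 144 (K = 12² = 144)
(144 + 98)*K = (144 + 98)*144 = 242*144 = 34848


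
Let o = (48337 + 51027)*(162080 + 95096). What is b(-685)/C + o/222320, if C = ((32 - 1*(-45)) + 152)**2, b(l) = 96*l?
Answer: 83754036591814/728667695 ≈ 1.1494e+5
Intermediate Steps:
C = 52441 (C = ((32 + 45) + 152)**2 = (77 + 152)**2 = 229**2 = 52441)
o = 25554036064 (o = 99364*257176 = 25554036064)
b(-685)/C + o/222320 = (96*(-685))/52441 + 25554036064/222320 = -65760*1/52441 + 25554036064*(1/222320) = -65760/52441 + 1597127254/13895 = 83754036591814/728667695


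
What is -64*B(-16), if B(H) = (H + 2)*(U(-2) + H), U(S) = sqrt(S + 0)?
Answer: -14336 + 896*I*sqrt(2) ≈ -14336.0 + 1267.1*I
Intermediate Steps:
U(S) = sqrt(S)
B(H) = (2 + H)*(H + I*sqrt(2)) (B(H) = (H + 2)*(sqrt(-2) + H) = (2 + H)*(I*sqrt(2) + H) = (2 + H)*(H + I*sqrt(2)))
-64*B(-16) = -64*((-16)**2 + 2*(-16) + 2*I*sqrt(2) + I*(-16)*sqrt(2)) = -64*(256 - 32 + 2*I*sqrt(2) - 16*I*sqrt(2)) = -64*(224 - 14*I*sqrt(2)) = -14336 + 896*I*sqrt(2)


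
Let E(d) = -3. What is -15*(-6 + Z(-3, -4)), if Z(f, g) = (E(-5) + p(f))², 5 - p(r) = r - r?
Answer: 30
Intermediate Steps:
p(r) = 5 (p(r) = 5 - (r - r) = 5 - 1*0 = 5 + 0 = 5)
Z(f, g) = 4 (Z(f, g) = (-3 + 5)² = 2² = 4)
-15*(-6 + Z(-3, -4)) = -15*(-6 + 4) = -15*(-2) = 30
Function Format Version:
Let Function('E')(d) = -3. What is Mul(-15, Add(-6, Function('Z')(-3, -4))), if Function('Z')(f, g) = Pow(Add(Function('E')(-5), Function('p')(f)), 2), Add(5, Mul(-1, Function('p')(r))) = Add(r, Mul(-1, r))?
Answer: 30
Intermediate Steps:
Function('p')(r) = 5 (Function('p')(r) = Add(5, Mul(-1, Add(r, Mul(-1, r)))) = Add(5, Mul(-1, 0)) = Add(5, 0) = 5)
Function('Z')(f, g) = 4 (Function('Z')(f, g) = Pow(Add(-3, 5), 2) = Pow(2, 2) = 4)
Mul(-15, Add(-6, Function('Z')(-3, -4))) = Mul(-15, Add(-6, 4)) = Mul(-15, -2) = 30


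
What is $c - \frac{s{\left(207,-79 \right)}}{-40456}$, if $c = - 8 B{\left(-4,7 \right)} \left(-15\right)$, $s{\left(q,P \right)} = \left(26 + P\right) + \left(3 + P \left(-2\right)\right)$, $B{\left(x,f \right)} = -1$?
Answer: $- \frac{1213653}{10114} \approx -120.0$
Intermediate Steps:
$s{\left(q,P \right)} = 29 - P$ ($s{\left(q,P \right)} = \left(26 + P\right) - \left(-3 + 2 P\right) = 29 - P$)
$c = -120$ ($c = \left(-8\right) \left(-1\right) \left(-15\right) = 8 \left(-15\right) = -120$)
$c - \frac{s{\left(207,-79 \right)}}{-40456} = -120 - \frac{29 - -79}{-40456} = -120 - \left(29 + 79\right) \left(- \frac{1}{40456}\right) = -120 - 108 \left(- \frac{1}{40456}\right) = -120 - - \frac{27}{10114} = -120 + \frac{27}{10114} = - \frac{1213653}{10114}$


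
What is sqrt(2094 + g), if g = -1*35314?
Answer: 2*I*sqrt(8305) ≈ 182.26*I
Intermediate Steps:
g = -35314
sqrt(2094 + g) = sqrt(2094 - 35314) = sqrt(-33220) = 2*I*sqrt(8305)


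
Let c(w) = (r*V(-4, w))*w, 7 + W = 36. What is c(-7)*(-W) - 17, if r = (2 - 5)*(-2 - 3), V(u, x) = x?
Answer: -21332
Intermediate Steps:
W = 29 (W = -7 + 36 = 29)
r = 15 (r = -3*(-5) = 15)
c(w) = 15*w² (c(w) = (15*w)*w = 15*w²)
c(-7)*(-W) - 17 = (15*(-7)²)*(-1*29) - 17 = (15*49)*(-29) - 17 = 735*(-29) - 17 = -21315 - 17 = -21332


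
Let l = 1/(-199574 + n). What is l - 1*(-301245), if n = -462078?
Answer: 199319356739/661652 ≈ 3.0125e+5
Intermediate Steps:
l = -1/661652 (l = 1/(-199574 - 462078) = 1/(-661652) = -1/661652 ≈ -1.5114e-6)
l - 1*(-301245) = -1/661652 - 1*(-301245) = -1/661652 + 301245 = 199319356739/661652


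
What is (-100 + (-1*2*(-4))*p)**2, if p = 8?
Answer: 1296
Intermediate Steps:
(-100 + (-1*2*(-4))*p)**2 = (-100 + (-1*2*(-4))*8)**2 = (-100 - 2*(-4)*8)**2 = (-100 + 8*8)**2 = (-100 + 64)**2 = (-36)**2 = 1296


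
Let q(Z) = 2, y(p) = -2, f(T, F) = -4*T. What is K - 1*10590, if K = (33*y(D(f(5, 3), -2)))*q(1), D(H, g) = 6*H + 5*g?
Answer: -10722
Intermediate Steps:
D(H, g) = 5*g + 6*H
K = -132 (K = (33*(-2))*2 = -66*2 = -132)
K - 1*10590 = -132 - 1*10590 = -132 - 10590 = -10722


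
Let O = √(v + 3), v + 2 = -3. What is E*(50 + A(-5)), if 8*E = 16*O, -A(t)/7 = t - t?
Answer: 100*I*√2 ≈ 141.42*I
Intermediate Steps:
A(t) = 0 (A(t) = -7*(t - t) = -7*0 = 0)
v = -5 (v = -2 - 3 = -5)
O = I*√2 (O = √(-5 + 3) = √(-2) = I*√2 ≈ 1.4142*I)
E = 2*I*√2 (E = (16*(I*√2))/8 = (16*I*√2)/8 = 2*I*√2 ≈ 2.8284*I)
E*(50 + A(-5)) = (2*I*√2)*(50 + 0) = (2*I*√2)*50 = 100*I*√2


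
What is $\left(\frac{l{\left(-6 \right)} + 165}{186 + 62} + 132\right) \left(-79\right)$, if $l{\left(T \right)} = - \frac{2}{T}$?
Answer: $- \frac{31442}{3} \approx -10481.0$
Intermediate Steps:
$\left(\frac{l{\left(-6 \right)} + 165}{186 + 62} + 132\right) \left(-79\right) = \left(\frac{- \frac{2}{-6} + 165}{186 + 62} + 132\right) \left(-79\right) = \left(\frac{\left(-2\right) \left(- \frac{1}{6}\right) + 165}{248} + 132\right) \left(-79\right) = \left(\left(\frac{1}{3} + 165\right) \frac{1}{248} + 132\right) \left(-79\right) = \left(\frac{496}{3} \cdot \frac{1}{248} + 132\right) \left(-79\right) = \left(\frac{2}{3} + 132\right) \left(-79\right) = \frac{398}{3} \left(-79\right) = - \frac{31442}{3}$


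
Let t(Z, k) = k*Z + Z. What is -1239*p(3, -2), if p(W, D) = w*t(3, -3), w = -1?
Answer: -7434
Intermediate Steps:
t(Z, k) = Z + Z*k (t(Z, k) = Z*k + Z = Z + Z*k)
p(W, D) = 6 (p(W, D) = -3*(1 - 3) = -3*(-2) = -1*(-6) = 6)
-1239*p(3, -2) = -1239*6 = -7434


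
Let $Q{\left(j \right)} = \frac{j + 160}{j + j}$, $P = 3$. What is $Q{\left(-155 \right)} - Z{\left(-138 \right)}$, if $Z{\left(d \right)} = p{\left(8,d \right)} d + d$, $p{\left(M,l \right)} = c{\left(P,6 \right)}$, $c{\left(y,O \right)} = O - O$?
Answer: $\frac{8555}{62} \approx 137.98$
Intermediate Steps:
$c{\left(y,O \right)} = 0$
$p{\left(M,l \right)} = 0$
$Z{\left(d \right)} = d$ ($Z{\left(d \right)} = 0 d + d = 0 + d = d$)
$Q{\left(j \right)} = \frac{160 + j}{2 j}$
$Q{\left(-155 \right)} - Z{\left(-138 \right)} = \frac{160 - 155}{2 \left(-155\right)} - -138 = \frac{1}{2} \left(- \frac{1}{155}\right) 5 + 138 = - \frac{1}{62} + 138 = \frac{8555}{62}$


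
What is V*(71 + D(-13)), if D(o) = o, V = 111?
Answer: 6438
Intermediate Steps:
V*(71 + D(-13)) = 111*(71 - 13) = 111*58 = 6438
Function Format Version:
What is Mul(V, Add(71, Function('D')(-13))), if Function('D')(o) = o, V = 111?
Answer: 6438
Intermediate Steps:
Mul(V, Add(71, Function('D')(-13))) = Mul(111, Add(71, -13)) = Mul(111, 58) = 6438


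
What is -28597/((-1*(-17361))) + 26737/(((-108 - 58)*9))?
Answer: -56322775/2881926 ≈ -19.543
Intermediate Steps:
-28597/((-1*(-17361))) + 26737/(((-108 - 58)*9)) = -28597/17361 + 26737/((-166*9)) = -28597*1/17361 + 26737/(-1494) = -28597/17361 + 26737*(-1/1494) = -28597/17361 - 26737/1494 = -56322775/2881926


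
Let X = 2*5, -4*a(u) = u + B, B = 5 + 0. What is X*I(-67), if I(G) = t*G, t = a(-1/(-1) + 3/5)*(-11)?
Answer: -24321/2 ≈ -12161.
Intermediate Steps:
B = 5
a(u) = -5/4 - u/4 (a(u) = -(u + 5)/4 = -(5 + u)/4 = -5/4 - u/4)
t = 363/20 (t = (-5/4 - (-1/(-1) + 3/5)/4)*(-11) = (-5/4 - (-1*(-1) + 3*(⅕))/4)*(-11) = (-5/4 - (1 + ⅗)/4)*(-11) = (-5/4 - ¼*8/5)*(-11) = (-5/4 - ⅖)*(-11) = -33/20*(-11) = 363/20 ≈ 18.150)
X = 10
I(G) = 363*G/20
X*I(-67) = 10*((363/20)*(-67)) = 10*(-24321/20) = -24321/2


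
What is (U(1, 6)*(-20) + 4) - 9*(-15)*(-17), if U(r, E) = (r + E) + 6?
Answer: -2551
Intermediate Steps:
U(r, E) = 6 + E + r (U(r, E) = (E + r) + 6 = 6 + E + r)
(U(1, 6)*(-20) + 4) - 9*(-15)*(-17) = ((6 + 6 + 1)*(-20) + 4) - 9*(-15)*(-17) = (13*(-20) + 4) - (-135)*(-17) = (-260 + 4) - 1*2295 = -256 - 2295 = -2551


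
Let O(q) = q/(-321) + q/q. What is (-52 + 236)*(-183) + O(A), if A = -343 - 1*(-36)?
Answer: -10808084/321 ≈ -33670.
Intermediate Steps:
A = -307 (A = -343 + 36 = -307)
O(q) = 1 - q/321 (O(q) = q*(-1/321) + 1 = -q/321 + 1 = 1 - q/321)
(-52 + 236)*(-183) + O(A) = (-52 + 236)*(-183) + (1 - 1/321*(-307)) = 184*(-183) + (1 + 307/321) = -33672 + 628/321 = -10808084/321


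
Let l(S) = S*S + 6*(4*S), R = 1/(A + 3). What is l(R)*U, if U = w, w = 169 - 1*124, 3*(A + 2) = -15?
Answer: -4275/16 ≈ -267.19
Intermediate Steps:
A = -7 (A = -2 + (⅓)*(-15) = -2 - 5 = -7)
w = 45 (w = 169 - 124 = 45)
U = 45
R = -¼ (R = 1/(-7 + 3) = 1/(-4) = -¼ ≈ -0.25000)
l(S) = S² + 24*S
l(R)*U = -(24 - ¼)/4*45 = -¼*95/4*45 = -95/16*45 = -4275/16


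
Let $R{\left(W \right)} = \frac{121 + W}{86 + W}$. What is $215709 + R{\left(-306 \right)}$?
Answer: $\frac{9491233}{44} \approx 2.1571 \cdot 10^{5}$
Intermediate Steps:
$R{\left(W \right)} = \frac{121 + W}{86 + W}$
$215709 + R{\left(-306 \right)} = 215709 + \frac{121 - 306}{86 - 306} = 215709 + \frac{1}{-220} \left(-185\right) = 215709 - - \frac{37}{44} = 215709 + \frac{37}{44} = \frac{9491233}{44}$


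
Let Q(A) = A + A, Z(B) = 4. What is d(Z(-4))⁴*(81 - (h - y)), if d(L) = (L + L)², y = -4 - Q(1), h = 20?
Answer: 922746880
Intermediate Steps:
Q(A) = 2*A
y = -6 (y = -4 - 2 = -6)
d(L) = 4*L² (d(L) = (2*L)² = 4*L²)
d(Z(-4))⁴*(81 - (h - y)) = (4*4²)⁴*(81 - (20 - 1*(-6))) = (4*16)⁴*(81 - (20 + 6)) = 64⁴*(81 - 1*26) = 16777216*(81 - 26) = 16777216*55 = 922746880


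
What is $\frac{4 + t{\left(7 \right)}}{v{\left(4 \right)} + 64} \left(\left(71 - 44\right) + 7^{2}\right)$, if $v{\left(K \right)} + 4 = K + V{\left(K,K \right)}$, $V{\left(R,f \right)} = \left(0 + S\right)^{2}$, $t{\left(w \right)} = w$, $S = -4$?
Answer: $\frac{209}{20} \approx 10.45$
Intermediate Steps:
$V{\left(R,f \right)} = 16$ ($V{\left(R,f \right)} = \left(0 - 4\right)^{2} = \left(-4\right)^{2} = 16$)
$v{\left(K \right)} = 12 + K$ ($v{\left(K \right)} = -4 + \left(K + 16\right) = -4 + \left(16 + K\right) = 12 + K$)
$\frac{4 + t{\left(7 \right)}}{v{\left(4 \right)} + 64} \left(\left(71 - 44\right) + 7^{2}\right) = \frac{4 + 7}{\left(12 + 4\right) + 64} \left(\left(71 - 44\right) + 7^{2}\right) = \frac{11}{16 + 64} \left(27 + 49\right) = \frac{11}{80} \cdot 76 = \frac{209}{20}$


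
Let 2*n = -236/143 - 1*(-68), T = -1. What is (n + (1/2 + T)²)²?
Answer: 365536161/327184 ≈ 1117.2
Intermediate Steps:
n = 4744/143 (n = (-236/143 - 1*(-68))/2 = (-236*1/143 + 68)/2 = (-236/143 + 68)/2 = (½)*(9488/143) = 4744/143 ≈ 33.175)
(n + (1/2 + T)²)² = (4744/143 + (1/2 - 1)²)² = (4744/143 + (½ - 1)²)² = (4744/143 + (-½)²)² = (4744/143 + ¼)² = (19119/572)² = 365536161/327184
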